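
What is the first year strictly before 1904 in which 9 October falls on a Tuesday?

From one year to the next, a fixed date's weekday advances by 1, or by 2 when a Feb 29 lies between the two dates.
1904: October 9 is Sunday.
1903: Friday (−2)
1902: Thursday (−1)
1901: Wednesday (−1)
1900: Tuesday (−1)
9 October falls on a Tuesday in 1900.

1900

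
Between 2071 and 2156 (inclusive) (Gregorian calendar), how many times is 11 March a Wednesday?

13

Track 11 March's weekday year by year (advancing +1, or +2 across a Feb 29):
  2071: Wed ✓  2072: Fri (+2)  2073: Sat (+1)  2074: Sun (+1)  2075: Mon (+1)
  2076: Wed (+2) ✓  2077: Thu (+1)  2078: Fri (+1)  2079: Sat (+1)  2080: Mon (+2)
  2081: Tue (+1)  2082: Wed (+1) ✓  2083: Thu (+1)  2084: Sat (+2)  … (58 more years) …
  2143: Mon (+1)  2144: Wed (+2) ✓  2145: Thu (+1)  2146: Fri (+1)  2147: Sat (+1)
  2148: Mon (+2)  2149: Tue (+1)  2150: Wed (+1) ✓  2151: Thu (+1)  2152: Sat (+2)
  2153: Sun (+1)  2154: Mon (+1)  2155: Tue (+1)  2156: Thu (+2)
Wednesday years: 2071, 2076, 2082, 2093, 2099, 2105, 2111, 2116, 2122, 2133, 2139, 2144, 2150 — 13 in total.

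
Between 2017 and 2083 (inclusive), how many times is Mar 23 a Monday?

Track Mar 23's weekday year by year (advancing +1, or +2 across a Feb 29):
  2017: Thu  2018: Fri (+1)  2019: Sat (+1)  2020: Mon (+2) ✓  2021: Tue (+1)
  2022: Wed (+1)  2023: Thu (+1)  2024: Sat (+2)  2025: Sun (+1)  2026: Mon (+1) ✓
  2027: Tue (+1)  2028: Thu (+2)  2029: Fri (+1)  2030: Sat (+1)  … (39 more years) …
  2070: Sun (+1)  2071: Mon (+1) ✓  2072: Wed (+2)  2073: Thu (+1)  2074: Fri (+1)
  2075: Sat (+1)  2076: Mon (+2) ✓  2077: Tue (+1)  2078: Wed (+1)  2079: Thu (+1)
  2080: Sat (+2)  2081: Sun (+1)  2082: Mon (+1) ✓  2083: Tue (+1)
Monday years: 2020, 2026, 2037, 2043, 2048, 2054, 2065, 2071, 2076, 2082 — 10 in total.

10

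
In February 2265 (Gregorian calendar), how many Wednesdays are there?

February 2265 has 28 days and begins on Wednesday.
The first Wednesday is February 1.
Wednesdays fall on 1, 8, 15, 22 — that's 4.

4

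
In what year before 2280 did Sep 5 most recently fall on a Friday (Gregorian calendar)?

From one year to the next, a fixed date's weekday advances by 1, or by 2 when a Feb 29 lies between the two dates.
2280: September 5 is Sunday.
2279: Friday (−2)
Sep 5 falls on a Friday in 2279.

2279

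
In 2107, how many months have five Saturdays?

A month of length L has five Saturdays iff its first Saturday is on day ≤ L−28 (so day 1–3 in a 31-day month, 1–2 in a 30-day month, day 1 in a leap February).
Checking each month of 2107: Jan starts Sat (31d) ✓; Feb starts Tue (28d); Mar starts Tue (31d); Apr starts Fri (30d) ✓; May starts Sun (31d); Jun starts Wed (30d); Jul starts Fri (31d) ✓; Aug starts Mon (31d); Sep starts Thu (30d); Oct starts Sat (31d) ✓; Nov starts Tue (30d); Dec starts Thu (31d) ✓.
Five-Saturday months: January, April, July, October, December → 5.

5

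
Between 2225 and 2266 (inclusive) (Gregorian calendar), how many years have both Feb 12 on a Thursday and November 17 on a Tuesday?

5

Check each year's weekday for Feb 12 and November 17:
  2225: Sat/Thu  2226: Sun/Fri  2227: Mon/Sat  2228: Tue/Mon  2229: Thu/Tue ✓  2230: Fri/Wed  2231: Sat/Thu  2232: Sun/Sat  2233: Tue/Sun  2234: Wed/Mon  2235: Thu/Tue ✓  2236: Fri/Thu  2237: Sun/Fri  2238: Mon/Sat  …(14 more)…  2253: Sat/Thu  2254: Sun/Fri  2255: Mon/Sat  2256: Tue/Mon  2257: Thu/Tue ✓  2258: Fri/Wed  2259: Sat/Thu  2260: Sun/Sat  2261: Tue/Sun  2262: Wed/Mon  2263: Thu/Tue ✓  2264: Fri/Thu  2265: Sun/Fri  2266: Mon/Sat
Both conditions hold in: 2229, 2235, 2246, 2257, 2263 — 5.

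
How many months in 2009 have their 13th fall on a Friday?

3

Check the 13th of each month of 2009: Jan 13: Tue, Feb 13: Fri, Mar 13: Fri, Apr 13: Mon, May 13: Wed, Jun 13: Sat, Jul 13: Mon, Aug 13: Thu, Sep 13: Sun, Oct 13: Tue, Nov 13: Fri, Dec 13: Sun.
Friday occurs in February, March, November — 3 months.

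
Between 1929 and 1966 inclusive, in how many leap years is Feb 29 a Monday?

2

Leap years in 1929–1966: 9 of them.
Feb 29 weekday advances by 5 (mod 7) from one leap year to the next four years later (or differs when a century non-leap intervenes).
Leap-day weekdays: 1932:Mon✓ 1936:Sat 1940:Thu 1944:Tue 1948:Sun 1952:Fri 1956:Wed 1960:Mon✓ 1964:Sat
Monday: 1932, 1960 → 2.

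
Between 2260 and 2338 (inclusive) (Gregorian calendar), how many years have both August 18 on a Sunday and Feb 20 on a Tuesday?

2

Check each year's weekday for August 18 and Feb 20:
  2260: Sat/Mon  2261: Sun/Wed  2262: Mon/Thu  2263: Tue/Fri  2264: Thu/Sat  2265: Fri/Mon  2266: Sat/Tue  2267: Sun/Wed  2268: Tue/Thu  2269: Wed/Sat  2270: Thu/Sun  2271: Fri/Mon  2272: Sun/Tue ✓  2273: Mon/Thu  …(51 more)…  2325: Tue/Fri  2326: Wed/Sat  2327: Thu/Sun  2328: Sat/Mon  2329: Sun/Wed  2330: Mon/Thu  2331: Tue/Fri  2332: Thu/Sat  2333: Fri/Mon  2334: Sat/Tue  2335: Sun/Wed  2336: Tue/Thu  2337: Wed/Sat  2338: Thu/Sun
Both conditions hold in: 2272, 2312 — 2.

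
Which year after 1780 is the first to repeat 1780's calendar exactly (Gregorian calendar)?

Two years share a calendar iff Jan 1 falls on the same weekday and both are leap or both are common. 1780: Jan 1 is Saturday, leap year.
1781: Jan 1 Monday, common
1782: Jan 1 Tuesday, common
1783: Jan 1 Wednesday, common
1784: Jan 1 Thursday, leap
1785: Jan 1 Saturday, common
1786: Jan 1 Sunday, common
1787: Jan 1 Monday, common
1788: Jan 1 Tuesday, leap
1789: Jan 1 Thursday, common
1790: Jan 1 Friday, common
1791: Jan 1 Saturday, common
1792: Jan 1 Sunday, leap
1793: Jan 1 Tuesday, common
1794: Jan 1 Wednesday, common
1795: Jan 1 Thursday, common
1796: Jan 1 Friday, leap
1797: Jan 1 Sunday, common
1798: Jan 1 Monday, common
1799: Jan 1 Tuesday, common
1800: Jan 1 Wednesday, common
1801: Jan 1 Thursday, common
1802: Jan 1 Friday, common
1803: Jan 1 Saturday, common
1804: Jan 1 Sunday, leap
1805: Jan 1 Tuesday, common
1806: Jan 1 Wednesday, common
1807: Jan 1 Thursday, common
1808: Jan 1 Friday, leap
1809: Jan 1 Sunday, common
1810: Jan 1 Monday, common
1811: Jan 1 Tuesday, common
1812: Jan 1 Wednesday, leap
1813: Jan 1 Friday, common
1814: Jan 1 Saturday, common
1815: Jan 1 Sunday, common
1816: Jan 1 Monday, leap
1817: Jan 1 Wednesday, common
1818: Jan 1 Thursday, common
1819: Jan 1 Friday, common
1820: Jan 1 Saturday, leap
1820 matches on both conditions.

1820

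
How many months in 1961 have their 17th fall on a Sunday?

2

Check the 17th of each month of 1961: Jan 17: Tue, Feb 17: Fri, Mar 17: Fri, Apr 17: Mon, May 17: Wed, Jun 17: Sat, Jul 17: Mon, Aug 17: Thu, Sep 17: Sun, Oct 17: Tue, Nov 17: Fri, Dec 17: Sun.
Sunday occurs in September, December — 2 months.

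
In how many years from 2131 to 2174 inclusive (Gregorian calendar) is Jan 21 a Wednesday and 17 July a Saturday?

Check each year's weekday for Jan 21 and 17 July:
  2131: Sun/Tue  2132: Mon/Thu  2133: Wed/Fri  2134: Thu/Sat  2135: Fri/Sun  2136: Sat/Tue  2137: Mon/Wed  2138: Tue/Thu  2139: Wed/Fri  2140: Thu/Sun  2141: Sat/Mon  2142: Sun/Tue  2143: Mon/Wed  2144: Tue/Fri  …(16 more)…  2161: Wed/Fri  2162: Thu/Sat  2163: Fri/Sun  2164: Sat/Tue  2165: Mon/Wed  2166: Tue/Thu  2167: Wed/Fri  2168: Thu/Sun  2169: Sat/Mon  2170: Sun/Tue  2171: Mon/Wed  2172: Tue/Fri  2173: Thu/Sat  2174: Fri/Sun
Both conditions hold in: 2156 — 1.

1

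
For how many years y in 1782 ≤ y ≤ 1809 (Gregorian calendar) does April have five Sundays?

April has 30 days; it has five Sundays when Sunday falls among the first (month-length − 28) days — i.e. when April 1 is one of Sunday/Saturday.
April 1 by year: 1782:Mon 1783:Tue 1784:Thu 1785:Fri 1786:Sat✓ 1787:Sun✓ 1788:Tue 1789:Wed 1790:Thu 1791:Fri 1792:Sun✓ 1793:Mon 1794:Tue 1795:Wed 1796:Fri 1797:Sat✓ 1798:Sun✓ 1799:Mon 1800:Tue 1801:Wed 1802:Thu 1803:Fri 1804:Sun✓ 1805:Mon 1806:Tue 1807:Wed 1808:Fri 1809:Sat✓
Years with five Sundays: 1786, 1787, 1792, 1797, 1798, 1804, 1809 → 7.

7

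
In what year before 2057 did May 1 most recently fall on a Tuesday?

2046

From one year to the next, a fixed date's weekday advances by 1, or by 2 when a Feb 29 lies between the two dates.
2057: May 1 is Tuesday.
2056: Monday (−1)
2055: Saturday (−2)
2054: Friday (−1)
2053: Thursday (−1)
2052: Wednesday (−1)
2051: Monday (−2)
2050: Sunday (−1)
2049: Saturday (−1)
2048: Friday (−1)
2047: Wednesday (−2)
2046: Tuesday (−1)
May 1 falls on a Tuesday in 2046.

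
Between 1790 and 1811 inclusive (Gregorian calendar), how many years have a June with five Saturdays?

June has 30 days; it has five Saturdays when Saturday falls among the first (month-length − 28) days — i.e. when June 1 is one of Saturday/Friday.
June 1 by year: 1790:Tue 1791:Wed 1792:Fri✓ 1793:Sat✓ 1794:Sun 1795:Mon 1796:Wed 1797:Thu 1798:Fri✓ 1799:Sat✓ 1800:Sun 1801:Mon 1802:Tue 1803:Wed 1804:Fri✓ 1805:Sat✓ 1806:Sun 1807:Mon 1808:Wed 1809:Thu 1810:Fri✓ 1811:Sat✓
Years with five Saturdays: 1792, 1793, 1798, 1799, 1804, 1805, 1810, 1811 → 8.

8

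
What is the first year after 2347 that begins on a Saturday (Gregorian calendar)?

2349

Jan 1 advances by 2 weekdays after a leap year and by 1 after a common year.
2347: Jan 1 is Wednesday.
2348: Thursday (leap)
2349: Saturday
2349 begins on a Saturday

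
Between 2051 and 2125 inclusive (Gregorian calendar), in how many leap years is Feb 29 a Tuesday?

3

Leap years in 2051–2125: 18 of them.
Feb 29 weekday advances by 5 (mod 7) from one leap year to the next four years later (or differs when a century non-leap intervenes).
Leap-day weekdays: 2052:Thu 2056:Tue✓ 2060:Sun 2064:Fri 2068:Wed 2072:Mon 2076:Sat 2080:Thu 2084:Tue✓ 2088:Sun 2092:Fri 2096:Wed 2104:Fri 2108:Wed 2112:Mon 2116:Sat 2120:Thu 2124:Tue✓
Tuesday: 2056, 2084, 2124 → 3.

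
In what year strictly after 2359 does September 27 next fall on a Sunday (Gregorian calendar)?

From one year to the next, a fixed date's weekday advances by 1, or by 2 when a Feb 29 lies between the two dates.
2359: September 27 is Sunday.
2360: Tuesday (+2)
2361: Wednesday (+1)
2362: Thursday (+1)
2363: Friday (+1)
2364: Sunday (+2)
September 27 falls on a Sunday in 2364.

2364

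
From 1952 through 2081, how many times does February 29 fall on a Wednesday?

Leap years in 1952–2081: 33 of them.
Feb 29 weekday advances by 5 (mod 7) from one leap year to the next four years later (or differs when a century non-leap intervenes).
Leap-day weekdays: 1952:Fri 1956:Wed✓ 1960:Mon 1964:Sat 1968:Thu 1972:Tue 1976:Sun 1980:Fri 1984:Wed✓ 1988:Mon 1992:Sat 1996:Thu 2000:Tue …(7 more)… 2032:Sun 2036:Fri 2040:Wed✓ 2044:Mon 2048:Sat 2052:Thu 2056:Tue 2060:Sun 2064:Fri 2068:Wed✓ 2072:Mon 2076:Sat 2080:Thu
Wednesday: 1956, 1984, 2012, 2040, 2068 → 5.

5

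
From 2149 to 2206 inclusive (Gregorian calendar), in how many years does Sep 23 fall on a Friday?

8

Track Sep 23's weekday year by year (advancing +1, or +2 across a Feb 29):
  2149: Tue  2150: Wed (+1)  2151: Thu (+1)  2152: Sat (+2)  2153: Sun (+1)
  2154: Mon (+1)  2155: Tue (+1)  2156: Thu (+2)  2157: Fri (+1) ✓  2158: Sat (+1)
  2159: Sun (+1)  2160: Tue (+2)  2161: Wed (+1)  2162: Thu (+1)  … (30 more years) …
  2193: Mon (+1)  2194: Tue (+1)  2195: Wed (+1)  2196: Fri (+2) ✓  2197: Sat (+1)
  2198: Sun (+1)  2199: Mon (+1)  2200: Tue (+1)  2201: Wed (+1)  2202: Thu (+1)
  2203: Fri (+1) ✓  2204: Sun (+2)  2205: Mon (+1)  2206: Tue (+1)
Friday years: 2157, 2163, 2168, 2174, 2185, 2191, 2196, 2203 — 8 in total.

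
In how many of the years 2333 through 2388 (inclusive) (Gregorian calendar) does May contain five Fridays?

May has 31 days; it has five Fridays when Friday falls among the first (month-length − 28) days — i.e. when May 1 is one of Friday/Thursday/Wednesday.
May 1 by year: 2333:Mon 2334:Tue 2335:Wed✓ 2336:Fri✓ 2337:Sat 2338:Sun 2339:Mon 2340:Wed✓ 2341:Thu✓ 2342:Fri✓ 2343:Sat 2344:Mon 2345:Tue 2346:Wed✓ 2347:Thu✓ …(26 more)… 2374:Wed✓ 2375:Thu✓ 2376:Sat 2377:Sun 2378:Mon 2379:Tue 2380:Thu✓ 2381:Fri✓ 2382:Sat 2383:Sun 2384:Tue 2385:Wed✓ 2386:Thu✓ 2387:Fri✓ 2388:Sun
Years with five Fridays: 2335, 2336, 2340, 2341, 2342, 2346, 2347, 2352, 2353, 2357, 2358, 2359, 2363, 2364, 2368, 2369, 2370, 2374, 2375, 2380, 2381, 2385, 2386, 2387 → 24.

24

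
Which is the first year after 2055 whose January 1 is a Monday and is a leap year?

2080

Jan 1 advances by 2 weekdays after a leap year and by 1 after a common year.
2055: Jan 1 is Friday.
2056: Saturday (leap)
2057: Monday
2058: Tuesday
2059: Wednesday
2060: Thursday (leap)
2061: Saturday
2062: Sunday
2063: Monday
2064: Tuesday (leap)
2065: Thursday
2066: Friday
2067: Saturday
2068: Sunday (leap)
2069: Tuesday
2070: Wednesday
2071: Thursday
2072: Friday (leap)
2073: Sunday
2074: Monday
2075: Tuesday
2076: Wednesday (leap)
2077: Friday
2078: Saturday
2079: Sunday
2080: Monday (leap)
2080 begins on a Monday and is a leap year.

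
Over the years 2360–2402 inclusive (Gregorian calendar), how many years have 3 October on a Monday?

6

Track 3 October's weekday year by year (advancing +1, or +2 across a Feb 29):
  2360: Mon ✓  2361: Tue (+1)  2362: Wed (+1)  2363: Thu (+1)  2364: Sat (+2)
  2365: Sun (+1)  2366: Mon (+1) ✓  2367: Tue (+1)  2368: Thu (+2)  2369: Fri (+1)
  2370: Sat (+1)  2371: Sun (+1)  2372: Tue (+2)  2373: Wed (+1)  … (15 more years) …
  2389: Tue (+1)  2390: Wed (+1)  2391: Thu (+1)  2392: Sat (+2)  2393: Sun (+1)
  2394: Mon (+1) ✓  2395: Tue (+1)  2396: Thu (+2)  2397: Fri (+1)  2398: Sat (+1)
  2399: Sun (+1)  2400: Tue (+2)  2401: Wed (+1)  2402: Thu (+1)
Monday years: 2360, 2366, 2377, 2383, 2388, 2394 — 6 in total.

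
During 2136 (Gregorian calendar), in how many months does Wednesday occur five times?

A month of length L has five Wednesdays iff its first Wednesday is on day ≤ L−28 (so day 1–3 in a 31-day month, 1–2 in a 30-day month, day 1 in a leap February).
Checking each month of 2136: Jan starts Sun (31d); Feb starts Wed (29d) ✓; Mar starts Thu (31d); Apr starts Sun (30d); May starts Tue (31d) ✓; Jun starts Fri (30d); Jul starts Sun (31d); Aug starts Wed (31d) ✓; Sep starts Sat (30d); Oct starts Mon (31d) ✓; Nov starts Thu (30d); Dec starts Sat (31d).
Five-Wednesday months: February, May, August, October → 4.

4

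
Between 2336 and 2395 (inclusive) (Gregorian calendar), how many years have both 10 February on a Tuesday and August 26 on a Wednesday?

6

Check each year's weekday for 10 February and August 26:
  2336: Mon/Wed  2337: Wed/Thu  2338: Thu/Fri  2339: Fri/Sat  2340: Sat/Mon  2341: Mon/Tue  2342: Tue/Wed ✓  2343: Wed/Thu  2344: Thu/Sat  2345: Sat/Sun  2346: Sun/Mon  2347: Mon/Tue  2348: Tue/Thu  2349: Thu/Fri  …(32 more)…  2382: Wed/Thu  2383: Thu/Fri  2384: Fri/Sun  2385: Sun/Mon  2386: Mon/Tue  2387: Tue/Wed ✓  2388: Wed/Fri  2389: Fri/Sat  2390: Sat/Sun  2391: Sun/Mon  2392: Mon/Wed  2393: Wed/Thu  2394: Thu/Fri  2395: Fri/Sat
Both conditions hold in: 2342, 2353, 2359, 2370, 2381, 2387 — 6.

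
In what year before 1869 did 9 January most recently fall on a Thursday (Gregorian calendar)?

From one year to the next, a fixed date's weekday advances by 1, or by 2 when a Feb 29 lies between the two dates.
1869: January 9 is Saturday.
1868: Thursday (−2)
9 January falls on a Thursday in 1868.

1868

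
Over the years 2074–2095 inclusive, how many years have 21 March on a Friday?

3

Track 21 March's weekday year by year (advancing +1, or +2 across a Feb 29):
  2074: Wed  2075: Thu (+1)  2076: Sat (+2)  2077: Sun (+1)  2078: Mon (+1)
  2079: Tue (+1)  2080: Thu (+2)  2081: Fri (+1) ✓  2082: Sat (+1)  2083: Sun (+1)
  2084: Tue (+2)  2085: Wed (+1)  2086: Thu (+1)  2087: Fri (+1) ✓  2088: Sun (+2)
  2089: Mon (+1)  2090: Tue (+1)  2091: Wed (+1)  2092: Fri (+2) ✓  2093: Sat (+1)
  2094: Sun (+1)  2095: Mon (+1)
Friday years: 2081, 2087, 2092 — 3 in total.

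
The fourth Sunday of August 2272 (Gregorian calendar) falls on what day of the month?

August 1, 2272 is a Thursday, so the first Sunday is the 4th.
The fourth Sunday is 4 + 21 = 25.

25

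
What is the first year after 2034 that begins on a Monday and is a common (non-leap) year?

Jan 1 advances by 2 weekdays after a leap year and by 1 after a common year.
2034: Jan 1 is Sunday.
2035: Monday
2035 begins on a Monday and is a common year.

2035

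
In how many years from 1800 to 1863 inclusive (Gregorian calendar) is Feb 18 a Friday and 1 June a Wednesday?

7

Check each year's weekday for Feb 18 and 1 June:
  1800: Tue/Sun  1801: Wed/Mon  1802: Thu/Tue  1803: Fri/Wed ✓  1804: Sat/Fri  1805: Mon/Sat  1806: Tue/Sun  1807: Wed/Mon  1808: Thu/Wed  1809: Sat/Thu  1810: Sun/Fri  1811: Mon/Sat  1812: Tue/Mon  1813: Thu/Tue  …(36 more)…  1850: Mon/Sat  1851: Tue/Sun  1852: Wed/Tue  1853: Fri/Wed ✓  1854: Sat/Thu  1855: Sun/Fri  1856: Mon/Sun  1857: Wed/Mon  1858: Thu/Tue  1859: Fri/Wed ✓  1860: Sat/Fri  1861: Mon/Sat  1862: Tue/Sun  1863: Wed/Mon
Both conditions hold in: 1803, 1814, 1825, 1831, 1842, 1853, 1859 — 7.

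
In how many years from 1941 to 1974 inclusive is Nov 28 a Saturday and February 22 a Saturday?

1

Check each year's weekday for Nov 28 and February 22:
  1941: Fri/Sat  1942: Sat/Sun  1943: Sun/Mon  1944: Tue/Tue  1945: Wed/Thu  1946: Thu/Fri  1947: Fri/Sat  1948: Sun/Sun  1949: Mon/Tue  1950: Tue/Wed  1951: Wed/Thu  1952: Fri/Fri  1953: Sat/Sun  1954: Sun/Mon  …(6 more)…  1961: Tue/Wed  1962: Wed/Thu  1963: Thu/Fri  1964: Sat/Sat ✓  1965: Sun/Mon  1966: Mon/Tue  1967: Tue/Wed  1968: Thu/Thu  1969: Fri/Sat  1970: Sat/Sun  1971: Sun/Mon  1972: Tue/Tue  1973: Wed/Thu  1974: Thu/Fri
Both conditions hold in: 1964 — 1.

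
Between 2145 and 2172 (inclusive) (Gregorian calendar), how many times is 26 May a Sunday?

Track 26 May's weekday year by year (advancing +1, or +2 across a Feb 29):
  2145: Wed  2146: Thu (+1)  2147: Fri (+1)  2148: Sun (+2) ✓  2149: Mon (+1)
  2150: Tue (+1)  2151: Wed (+1)  2152: Fri (+2)  2153: Sat (+1)  2154: Sun (+1) ✓
  2155: Mon (+1)  2156: Wed (+2)  2157: Thu (+1)  2158: Fri (+1)  2159: Sat (+1)
  2160: Mon (+2)  2161: Tue (+1)  2162: Wed (+1)  2163: Thu (+1)  2164: Sat (+2)
  2165: Sun (+1) ✓  2166: Mon (+1)  2167: Tue (+1)  2168: Thu (+2)  2169: Fri (+1)
  2170: Sat (+1)  2171: Sun (+1) ✓  2172: Tue (+2)
Sunday years: 2148, 2154, 2165, 2171 — 4 in total.

4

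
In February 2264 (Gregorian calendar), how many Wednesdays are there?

4

February 2264 has 29 days and begins on Monday.
The first Wednesday is February 3.
Wednesdays fall on 3, 10, 17, 24 — that's 4.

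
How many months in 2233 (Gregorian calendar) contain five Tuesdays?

5

A month of length L has five Tuesdays iff its first Tuesday is on day ≤ L−28 (so day 1–3 in a 31-day month, 1–2 in a 30-day month, day 1 in a leap February).
Checking each month of 2233: Jan starts Tue (31d) ✓; Feb starts Fri (28d); Mar starts Fri (31d); Apr starts Mon (30d) ✓; May starts Wed (31d); Jun starts Sat (30d); Jul starts Mon (31d) ✓; Aug starts Thu (31d); Sep starts Sun (30d); Oct starts Tue (31d) ✓; Nov starts Fri (30d); Dec starts Sun (31d) ✓.
Five-Tuesday months: January, April, July, October, December → 5.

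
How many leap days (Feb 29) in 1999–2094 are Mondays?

3

Leap years in 1999–2094: 24 of them.
Feb 29 weekday advances by 5 (mod 7) from one leap year to the next four years later (or differs when a century non-leap intervenes).
Leap-day weekdays: 2000:Tue 2004:Sun 2008:Fri 2012:Wed 2016:Mon✓ 2020:Sat 2024:Thu 2028:Tue 2032:Sun 2036:Fri 2040:Wed 2044:Mon✓ 2048:Sat 2052:Thu 2056:Tue 2060:Sun 2064:Fri 2068:Wed 2072:Mon✓ 2076:Sat 2080:Thu 2084:Tue 2088:Sun 2092:Fri
Monday: 2016, 2044, 2072 → 3.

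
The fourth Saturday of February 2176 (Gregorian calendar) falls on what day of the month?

February 1, 2176 is a Thursday, so the first Saturday is the 3rd.
The fourth Saturday is 3 + 21 = 24.

24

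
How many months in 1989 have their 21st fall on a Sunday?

1

Check the 21st of each month of 1989: Jan 21: Sat, Feb 21: Tue, Mar 21: Tue, Apr 21: Fri, May 21: Sun, Jun 21: Wed, Jul 21: Fri, Aug 21: Mon, Sep 21: Thu, Oct 21: Sat, Nov 21: Tue, Dec 21: Thu.
Sunday occurs in May — 1 month.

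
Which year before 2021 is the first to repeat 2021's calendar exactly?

2010

Two years share a calendar iff Jan 1 falls on the same weekday and both are leap or both are common. 2021: Jan 1 is Friday, common year.
2020: Jan 1 Wednesday, leap
2019: Jan 1 Tuesday, common
2018: Jan 1 Monday, common
2017: Jan 1 Sunday, common
2016: Jan 1 Friday, leap
2015: Jan 1 Thursday, common
2014: Jan 1 Wednesday, common
2013: Jan 1 Tuesday, common
2012: Jan 1 Sunday, leap
2011: Jan 1 Saturday, common
2010: Jan 1 Friday, common
2010 matches on both conditions.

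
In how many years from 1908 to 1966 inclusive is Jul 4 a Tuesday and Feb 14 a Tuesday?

6

Check each year's weekday for Jul 4 and Feb 14:
  1908: Sat/Fri  1909: Sun/Sun  1910: Mon/Mon  1911: Tue/Tue ✓  1912: Thu/Wed  1913: Fri/Fri  1914: Sat/Sat  1915: Sun/Sun  1916: Tue/Mon  1917: Wed/Wed  1918: Thu/Thu  1919: Fri/Fri  1920: Sun/Sat  1921: Mon/Mon  …(31 more)…  1953: Sat/Sat  1954: Sun/Sun  1955: Mon/Mon  1956: Wed/Tue  1957: Thu/Thu  1958: Fri/Fri  1959: Sat/Sat  1960: Mon/Sun  1961: Tue/Tue ✓  1962: Wed/Wed  1963: Thu/Thu  1964: Sat/Fri  1965: Sun/Sun  1966: Mon/Mon
Both conditions hold in: 1911, 1922, 1933, 1939, 1950, 1961 — 6.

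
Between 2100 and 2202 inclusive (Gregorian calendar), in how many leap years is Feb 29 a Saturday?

Leap years in 2100–2202: 24 of them.
Feb 29 weekday advances by 5 (mod 7) from one leap year to the next four years later (or differs when a century non-leap intervenes).
Leap-day weekdays: 2104:Fri 2108:Wed 2112:Mon 2116:Sat✓ 2120:Thu 2124:Tue 2128:Sun 2132:Fri 2136:Wed 2140:Mon 2144:Sat✓ 2148:Thu 2152:Tue 2156:Sun 2160:Fri 2164:Wed 2168:Mon 2172:Sat✓ 2176:Thu 2180:Tue 2184:Sun 2188:Fri 2192:Wed 2196:Mon
Saturday: 2116, 2144, 2172 → 3.

3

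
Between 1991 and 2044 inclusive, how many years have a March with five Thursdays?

March has 31 days; it has five Thursdays when Thursday falls among the first (month-length − 28) days — i.e. when March 1 is one of Thursday/Wednesday/Tuesday.
March 1 by year: 1991:Fri 1992:Sun 1993:Mon 1994:Tue✓ 1995:Wed✓ 1996:Fri 1997:Sat 1998:Sun 1999:Mon 2000:Wed✓ 2001:Thu✓ 2002:Fri 2003:Sat 2004:Mon 2005:Tue✓ …(24 more)… 2030:Fri 2031:Sat 2032:Mon 2033:Tue✓ 2034:Wed✓ 2035:Thu✓ 2036:Sat 2037:Sun 2038:Mon 2039:Tue✓ 2040:Thu✓ 2041:Fri 2042:Sat 2043:Sun 2044:Tue✓
Years with five Thursdays: 1994, 1995, 2000, 2001, 2005, 2006, 2007, 2011, 2012, 2016, 2017, 2018, 2022, 2023, 2028, 2029, 2033, 2034, 2035, 2039, 2040, 2044 → 22.

22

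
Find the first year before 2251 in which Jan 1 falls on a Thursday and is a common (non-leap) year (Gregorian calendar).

Jan 1 advances by 2 weekdays after a leap year and by 1 after a common year.
2251: Jan 1 is Wednesday.
2250: Tuesday
2249: Monday
2248: Saturday (leap)
2247: Friday
2246: Thursday
2246 begins on a Thursday and is a common year.

2246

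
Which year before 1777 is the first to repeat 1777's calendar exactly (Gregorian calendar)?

Two years share a calendar iff Jan 1 falls on the same weekday and both are leap or both are common. 1777: Jan 1 is Wednesday, common year.
1776: Jan 1 Monday, leap
1775: Jan 1 Sunday, common
1774: Jan 1 Saturday, common
1773: Jan 1 Friday, common
1772: Jan 1 Wednesday, leap
1771: Jan 1 Tuesday, common
1770: Jan 1 Monday, common
1769: Jan 1 Sunday, common
1768: Jan 1 Friday, leap
1767: Jan 1 Thursday, common
1766: Jan 1 Wednesday, common
1766 matches on both conditions.

1766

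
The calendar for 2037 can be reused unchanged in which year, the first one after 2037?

2043

Two years share a calendar iff Jan 1 falls on the same weekday and both are leap or both are common. 2037: Jan 1 is Thursday, common year.
2038: Jan 1 Friday, common
2039: Jan 1 Saturday, common
2040: Jan 1 Sunday, leap
2041: Jan 1 Tuesday, common
2042: Jan 1 Wednesday, common
2043: Jan 1 Thursday, common
2043 matches on both conditions.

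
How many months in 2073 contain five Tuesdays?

A month of length L has five Tuesdays iff its first Tuesday is on day ≤ L−28 (so day 1–3 in a 31-day month, 1–2 in a 30-day month, day 1 in a leap February).
Checking each month of 2073: Jan starts Sun (31d) ✓; Feb starts Wed (28d); Mar starts Wed (31d); Apr starts Sat (30d); May starts Mon (31d) ✓; Jun starts Thu (30d); Jul starts Sat (31d); Aug starts Tue (31d) ✓; Sep starts Fri (30d); Oct starts Sun (31d) ✓; Nov starts Wed (30d); Dec starts Fri (31d).
Five-Tuesday months: January, May, August, October → 4.

4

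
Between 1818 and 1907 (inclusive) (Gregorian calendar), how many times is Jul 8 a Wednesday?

13

Track Jul 8's weekday year by year (advancing +1, or +2 across a Feb 29):
  1818: Wed ✓  1819: Thu (+1)  1820: Sat (+2)  1821: Sun (+1)  1822: Mon (+1)
  1823: Tue (+1)  1824: Thu (+2)  1825: Fri (+1)  1826: Sat (+1)  1827: Sun (+1)
  1828: Tue (+2)  1829: Wed (+1) ✓  1830: Thu (+1)  1831: Fri (+1)  … (62 more years) …
  1894: Sun (+1)  1895: Mon (+1)  1896: Wed (+2) ✓  1897: Thu (+1)  1898: Fri (+1)
  1899: Sat (+1)  1900: Sun (+1)  1901: Mon (+1)  1902: Tue (+1)  1903: Wed (+1) ✓
  1904: Fri (+2)  1905: Sat (+1)  1906: Sun (+1)  1907: Mon (+1)
Wednesday years: 1818, 1829, 1835, 1840, 1846, 1857, 1863, 1868, 1874, 1885, 1891, 1896, 1903 — 13 in total.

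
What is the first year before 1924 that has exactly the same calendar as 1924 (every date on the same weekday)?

Two years share a calendar iff Jan 1 falls on the same weekday and both are leap or both are common. 1924: Jan 1 is Tuesday, leap year.
1923: Jan 1 Monday, common
1922: Jan 1 Sunday, common
1921: Jan 1 Saturday, common
1920: Jan 1 Thursday, leap
1919: Jan 1 Wednesday, common
1918: Jan 1 Tuesday, common
1917: Jan 1 Monday, common
1916: Jan 1 Saturday, leap
1915: Jan 1 Friday, common
1914: Jan 1 Thursday, common
1913: Jan 1 Wednesday, common
1912: Jan 1 Monday, leap
1911: Jan 1 Sunday, common
1910: Jan 1 Saturday, common
1909: Jan 1 Friday, common
1908: Jan 1 Wednesday, leap
1907: Jan 1 Tuesday, common
1906: Jan 1 Monday, common
1905: Jan 1 Sunday, common
1904: Jan 1 Friday, leap
1903: Jan 1 Thursday, common
1902: Jan 1 Wednesday, common
1901: Jan 1 Tuesday, common
1900: Jan 1 Monday, common
1899: Jan 1 Sunday, common
1898: Jan 1 Saturday, common
1897: Jan 1 Friday, common
1896: Jan 1 Wednesday, leap
1895: Jan 1 Tuesday, common
1894: Jan 1 Monday, common
1893: Jan 1 Sunday, common
1892: Jan 1 Friday, leap
1891: Jan 1 Thursday, common
1890: Jan 1 Wednesday, common
1889: Jan 1 Tuesday, common
1888: Jan 1 Sunday, leap
1887: Jan 1 Saturday, common
1886: Jan 1 Friday, common
1885: Jan 1 Thursday, common
1884: Jan 1 Tuesday, leap
1884 matches on both conditions.

1884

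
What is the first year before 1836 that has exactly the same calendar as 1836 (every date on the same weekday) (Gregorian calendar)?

1808

Two years share a calendar iff Jan 1 falls on the same weekday and both are leap or both are common. 1836: Jan 1 is Friday, leap year.
1835: Jan 1 Thursday, common
1834: Jan 1 Wednesday, common
1833: Jan 1 Tuesday, common
1832: Jan 1 Sunday, leap
1831: Jan 1 Saturday, common
1830: Jan 1 Friday, common
1829: Jan 1 Thursday, common
1828: Jan 1 Tuesday, leap
1827: Jan 1 Monday, common
1826: Jan 1 Sunday, common
1825: Jan 1 Saturday, common
1824: Jan 1 Thursday, leap
1823: Jan 1 Wednesday, common
1822: Jan 1 Tuesday, common
1821: Jan 1 Monday, common
1820: Jan 1 Saturday, leap
1819: Jan 1 Friday, common
1818: Jan 1 Thursday, common
1817: Jan 1 Wednesday, common
1816: Jan 1 Monday, leap
1815: Jan 1 Sunday, common
1814: Jan 1 Saturday, common
1813: Jan 1 Friday, common
1812: Jan 1 Wednesday, leap
1811: Jan 1 Tuesday, common
1810: Jan 1 Monday, common
1809: Jan 1 Sunday, common
1808: Jan 1 Friday, leap
1808 matches on both conditions.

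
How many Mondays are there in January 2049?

January 2049 has 31 days and begins on Friday.
The first Monday is January 4.
Mondays fall on 4, 11, 18, 25 — that's 4.

4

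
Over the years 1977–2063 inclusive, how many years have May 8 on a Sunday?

13

Track May 8's weekday year by year (advancing +1, or +2 across a Feb 29):
  1977: Sun ✓  1978: Mon (+1)  1979: Tue (+1)  1980: Thu (+2)  1981: Fri (+1)
  1982: Sat (+1)  1983: Sun (+1) ✓  1984: Tue (+2)  1985: Wed (+1)  1986: Thu (+1)
  1987: Fri (+1)  1988: Sun (+2) ✓  1989: Mon (+1)  1990: Tue (+1)  … (59 more years) …
  2050: Sun (+1) ✓  2051: Mon (+1)  2052: Wed (+2)  2053: Thu (+1)  2054: Fri (+1)
  2055: Sat (+1)  2056: Mon (+2)  2057: Tue (+1)  2058: Wed (+1)  2059: Thu (+1)
  2060: Sat (+2)  2061: Sun (+1) ✓  2062: Mon (+1)  2063: Tue (+1)
Sunday years: 1977, 1983, 1988, 1994, 2005, 2011, 2016, 2022, 2033, 2039, 2044, 2050, 2061 — 13 in total.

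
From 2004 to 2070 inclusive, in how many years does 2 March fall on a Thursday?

9

Track 2 March's weekday year by year (advancing +1, or +2 across a Feb 29):
  2004: Tue  2005: Wed (+1)  2006: Thu (+1) ✓  2007: Fri (+1)  2008: Sun (+2)
  2009: Mon (+1)  2010: Tue (+1)  2011: Wed (+1)  2012: Fri (+2)  2013: Sat (+1)
  2014: Sun (+1)  2015: Mon (+1)  2016: Wed (+2)  2017: Thu (+1) ✓  … (39 more years) …
  2057: Fri (+1)  2058: Sat (+1)  2059: Sun (+1)  2060: Tue (+2)  2061: Wed (+1)
  2062: Thu (+1) ✓  2063: Fri (+1)  2064: Sun (+2)  2065: Mon (+1)  2066: Tue (+1)
  2067: Wed (+1)  2068: Fri (+2)  2069: Sat (+1)  2070: Sun (+1)
Thursday years: 2006, 2017, 2023, 2028, 2034, 2045, 2051, 2056, 2062 — 9 in total.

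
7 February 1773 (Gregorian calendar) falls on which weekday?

Sunday

January 1, 1773 is a Friday.
February 7 is day 38 of the year, i.e. 37 days after Jan 1.
37 mod 7 = 2, so advance 2 weekdays from Friday: Sunday.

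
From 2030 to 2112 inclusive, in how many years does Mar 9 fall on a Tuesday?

Track Mar 9's weekday year by year (advancing +1, or +2 across a Feb 29):
  2030: Sat  2031: Sun (+1)  2032: Tue (+2) ✓  2033: Wed (+1)  2034: Thu (+1)
  2035: Fri (+1)  2036: Sun (+2)  2037: Mon (+1)  2038: Tue (+1) ✓  2039: Wed (+1)
  2040: Fri (+2)  2041: Sat (+1)  2042: Sun (+1)  2043: Mon (+1)  … (55 more years) …
  2099: Mon (+1)  2100: Tue (+1) ✓  2101: Wed (+1)  2102: Thu (+1)  2103: Fri (+1)
  2104: Sun (+2)  2105: Mon (+1)  2106: Tue (+1) ✓  2107: Wed (+1)  2108: Fri (+2)
  2109: Sat (+1)  2110: Sun (+1)  2111: Mon (+1)  2112: Wed (+2)
Tuesday years: 2032, 2038, 2049, 2055, 2060, 2066, 2077, 2083, 2088, 2094, 2100, 2106 — 12 in total.

12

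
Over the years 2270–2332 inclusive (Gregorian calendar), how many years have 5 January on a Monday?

Track 5 January's weekday year by year (advancing +1, or +2 across a Feb 29):
  2270: Wed  2271: Thu (+1)  2272: Fri (+1)  2273: Sun (+2)  2274: Mon (+1) ✓
  2275: Tue (+1)  2276: Wed (+1)  2277: Fri (+2)  2278: Sat (+1)  2279: Sun (+1)
  2280: Mon (+1) ✓  2281: Wed (+2)  2282: Thu (+1)  2283: Fri (+1)  … (35 more years) …
  2319: Sun (+1)  2320: Mon (+1) ✓  2321: Wed (+2)  2322: Thu (+1)  2323: Fri (+1)
  2324: Sat (+1)  2325: Mon (+2) ✓  2326: Tue (+1)  2327: Wed (+1)  2328: Thu (+1)
  2329: Sat (+2)  2330: Sun (+1)  2331: Mon (+1) ✓  2332: Tue (+1)
Monday years: 2274, 2280, 2285, 2291, 2303, 2314, 2320, 2325, 2331 — 9 in total.

9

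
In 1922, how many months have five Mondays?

4

A month of length L has five Mondays iff its first Monday is on day ≤ L−28 (so day 1–3 in a 31-day month, 1–2 in a 30-day month, day 1 in a leap February).
Checking each month of 1922: Jan starts Sun (31d) ✓; Feb starts Wed (28d); Mar starts Wed (31d); Apr starts Sat (30d); May starts Mon (31d) ✓; Jun starts Thu (30d); Jul starts Sat (31d) ✓; Aug starts Tue (31d); Sep starts Fri (30d); Oct starts Sun (31d) ✓; Nov starts Wed (30d); Dec starts Fri (31d).
Five-Monday months: January, May, July, October → 4.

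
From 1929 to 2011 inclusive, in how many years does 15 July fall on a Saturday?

12

Track 15 July's weekday year by year (advancing +1, or +2 across a Feb 29):
  1929: Mon  1930: Tue (+1)  1931: Wed (+1)  1932: Fri (+2)  1933: Sat (+1) ✓
  1934: Sun (+1)  1935: Mon (+1)  1936: Wed (+2)  1937: Thu (+1)  1938: Fri (+1)
  1939: Sat (+1) ✓  1940: Mon (+2)  1941: Tue (+1)  1942: Wed (+1)  … (55 more years) …
  1998: Wed (+1)  1999: Thu (+1)  2000: Sat (+2) ✓  2001: Sun (+1)  2002: Mon (+1)
  2003: Tue (+1)  2004: Thu (+2)  2005: Fri (+1)  2006: Sat (+1) ✓  2007: Sun (+1)
  2008: Tue (+2)  2009: Wed (+1)  2010: Thu (+1)  2011: Fri (+1)
Saturday years: 1933, 1939, 1944, 1950, 1961, 1967, 1972, 1978, 1989, 1995, 2000, 2006 — 12 in total.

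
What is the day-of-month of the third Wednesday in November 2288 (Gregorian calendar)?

21

November 1, 2288 is a Thursday, so the first Wednesday is the 7th.
The third Wednesday is 7 + 14 = 21.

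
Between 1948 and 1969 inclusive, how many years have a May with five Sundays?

May has 31 days; it has five Sundays when Sunday falls among the first (month-length − 28) days — i.e. when May 1 is one of Sunday/Saturday/Friday.
May 1 by year: 1948:Sat✓ 1949:Sun✓ 1950:Mon 1951:Tue 1952:Thu 1953:Fri✓ 1954:Sat✓ 1955:Sun✓ 1956:Tue 1957:Wed 1958:Thu 1959:Fri✓ 1960:Sun✓ 1961:Mon 1962:Tue 1963:Wed 1964:Fri✓ 1965:Sat✓ 1966:Sun✓ 1967:Mon 1968:Wed 1969:Thu
Years with five Sundays: 1948, 1949, 1953, 1954, 1955, 1959, 1960, 1964, 1965, 1966 → 10.

10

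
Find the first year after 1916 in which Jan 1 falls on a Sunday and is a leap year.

1928

Jan 1 advances by 2 weekdays after a leap year and by 1 after a common year.
1916: Jan 1 is Saturday (leap).
1917: Monday
1918: Tuesday
1919: Wednesday
1920: Thursday (leap)
1921: Saturday
1922: Sunday
1923: Monday
1924: Tuesday (leap)
1925: Thursday
1926: Friday
1927: Saturday
1928: Sunday (leap)
1928 begins on a Sunday and is a leap year.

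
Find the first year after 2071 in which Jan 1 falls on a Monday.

Jan 1 advances by 2 weekdays after a leap year and by 1 after a common year.
2071: Jan 1 is Thursday.
2072: Friday (leap)
2073: Sunday
2074: Monday
2074 begins on a Monday

2074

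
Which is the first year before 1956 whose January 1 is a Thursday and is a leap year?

1948

Jan 1 advances by 2 weekdays after a leap year and by 1 after a common year.
1956: Jan 1 is Sunday (leap).
1955: Saturday
1954: Friday
1953: Thursday
1952: Tuesday (leap)
1951: Monday
1950: Sunday
1949: Saturday
1948: Thursday (leap)
1948 begins on a Thursday and is a leap year.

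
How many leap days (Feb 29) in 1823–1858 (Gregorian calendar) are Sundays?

2

Leap years in 1823–1858: 9 of them.
Feb 29 weekday advances by 5 (mod 7) from one leap year to the next four years later (or differs when a century non-leap intervenes).
Leap-day weekdays: 1824:Sun✓ 1828:Fri 1832:Wed 1836:Mon 1840:Sat 1844:Thu 1848:Tue 1852:Sun✓ 1856:Fri
Sunday: 1824, 1852 → 2.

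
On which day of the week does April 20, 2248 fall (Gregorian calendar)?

January 1, 2248 is a Saturday.
April 20 is day 111 of the year, i.e. 110 days after Jan 1.
110 mod 7 = 5, so advance 5 weekdays from Saturday: Thursday.

Thursday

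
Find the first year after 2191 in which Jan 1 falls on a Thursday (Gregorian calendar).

Jan 1 advances by 2 weekdays after a leap year and by 1 after a common year.
2191: Jan 1 is Saturday.
2192: Sunday (leap)
2193: Tuesday
2194: Wednesday
2195: Thursday
2195 begins on a Thursday

2195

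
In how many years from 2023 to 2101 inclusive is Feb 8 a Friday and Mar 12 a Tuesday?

8

Check each year's weekday for Feb 8 and Mar 12:
  2023: Wed/Sun  2024: Thu/Tue  2025: Sat/Wed  2026: Sun/Thu  2027: Mon/Fri  2028: Tue/Sun  2029: Thu/Mon  2030: Fri/Tue ✓  2031: Sat/Wed  2032: Sun/Fri  2033: Tue/Sat  2034: Wed/Sun  2035: Thu/Mon  2036: Fri/Wed  …(51 more)…  2088: Sun/Fri  2089: Tue/Sat  2090: Wed/Sun  2091: Thu/Mon  2092: Fri/Wed  2093: Sun/Thu  2094: Mon/Fri  2095: Tue/Sat  2096: Wed/Mon  2097: Fri/Tue ✓  2098: Sat/Wed  2099: Sun/Thu  2100: Mon/Fri  2101: Tue/Sat
Both conditions hold in: 2030, 2041, 2047, 2058, 2069, 2075, 2086, 2097 — 8.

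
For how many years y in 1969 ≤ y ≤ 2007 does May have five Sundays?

16

May has 31 days; it has five Sundays when Sunday falls among the first (month-length − 28) days — i.e. when May 1 is one of Sunday/Saturday/Friday.
May 1 by year: 1969:Thu 1970:Fri✓ 1971:Sat✓ 1972:Mon 1973:Tue 1974:Wed 1975:Thu 1976:Sat✓ 1977:Sun✓ 1978:Mon 1979:Tue 1980:Thu 1981:Fri✓ 1982:Sat✓ 1983:Sun✓ …(9 more)… 1993:Sat✓ 1994:Sun✓ 1995:Mon 1996:Wed 1997:Thu 1998:Fri✓ 1999:Sat✓ 2000:Mon 2001:Tue 2002:Wed 2003:Thu 2004:Sat✓ 2005:Sun✓ 2006:Mon 2007:Tue
Years with five Sundays: 1970, 1971, 1976, 1977, 1981, 1982, 1983, 1987, 1988, 1992, 1993, 1994, 1998, 1999, 2004, 2005 → 16.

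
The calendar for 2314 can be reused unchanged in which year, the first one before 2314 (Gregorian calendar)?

Two years share a calendar iff Jan 1 falls on the same weekday and both are leap or both are common. 2314: Jan 1 is Thursday, common year.
2313: Jan 1 Wednesday, common
2312: Jan 1 Monday, leap
2311: Jan 1 Sunday, common
2310: Jan 1 Saturday, common
2309: Jan 1 Friday, common
2308: Jan 1 Wednesday, leap
2307: Jan 1 Tuesday, common
2306: Jan 1 Monday, common
2305: Jan 1 Sunday, common
2304: Jan 1 Friday, leap
2303: Jan 1 Thursday, common
2303 matches on both conditions.

2303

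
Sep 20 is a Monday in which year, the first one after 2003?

2004

From one year to the next, a fixed date's weekday advances by 1, or by 2 when a Feb 29 lies between the two dates.
2003: September 20 is Saturday.
2004: Monday (+2)
Sep 20 falls on a Monday in 2004.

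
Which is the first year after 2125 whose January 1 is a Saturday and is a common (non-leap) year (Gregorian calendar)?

Jan 1 advances by 2 weekdays after a leap year and by 1 after a common year.
2125: Jan 1 is Monday.
2126: Tuesday
2127: Wednesday
2128: Thursday (leap)
2129: Saturday
2129 begins on a Saturday and is a common year.

2129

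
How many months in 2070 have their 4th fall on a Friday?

2

Check the 4th of each month of 2070: Jan 4: Sat, Feb 4: Tue, Mar 4: Tue, Apr 4: Fri, May 4: Sun, Jun 4: Wed, Jul 4: Fri, Aug 4: Mon, Sep 4: Thu, Oct 4: Sat, Nov 4: Tue, Dec 4: Thu.
Friday occurs in April, July — 2 months.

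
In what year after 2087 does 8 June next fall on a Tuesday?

From one year to the next, a fixed date's weekday advances by 1, or by 2 when a Feb 29 lies between the two dates.
2087: June 8 is Sunday.
2088: Tuesday (+2)
8 June falls on a Tuesday in 2088.

2088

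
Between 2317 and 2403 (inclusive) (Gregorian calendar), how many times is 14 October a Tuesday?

Track 14 October's weekday year by year (advancing +1, or +2 across a Feb 29):
  2317: Sun  2318: Mon (+1)  2319: Tue (+1) ✓  2320: Thu (+2)  2321: Fri (+1)
  2322: Sat (+1)  2323: Sun (+1)  2324: Tue (+2) ✓  2325: Wed (+1)  2326: Thu (+1)
  2327: Fri (+1)  2328: Sun (+2)  2329: Mon (+1)  2330: Tue (+1) ✓  … (59 more years) …
  2390: Sun (+1)  2391: Mon (+1)  2392: Wed (+2)  2393: Thu (+1)  2394: Fri (+1)
  2395: Sat (+1)  2396: Mon (+2)  2397: Tue (+1) ✓  2398: Wed (+1)  2399: Thu (+1)
  2400: Sat (+2)  2401: Sun (+1)  2402: Mon (+1)  2403: Tue (+1) ✓
Tuesday years: 2319, 2324, 2330, 2341, 2347, 2352, 2358, 2369, 2375, 2380, 2386, 2397, 2403 — 13 in total.

13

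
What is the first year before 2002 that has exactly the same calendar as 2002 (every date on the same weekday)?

1991

Two years share a calendar iff Jan 1 falls on the same weekday and both are leap or both are common. 2002: Jan 1 is Tuesday, common year.
2001: Jan 1 Monday, common
2000: Jan 1 Saturday, leap
1999: Jan 1 Friday, common
1998: Jan 1 Thursday, common
1997: Jan 1 Wednesday, common
1996: Jan 1 Monday, leap
1995: Jan 1 Sunday, common
1994: Jan 1 Saturday, common
1993: Jan 1 Friday, common
1992: Jan 1 Wednesday, leap
1991: Jan 1 Tuesday, common
1991 matches on both conditions.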